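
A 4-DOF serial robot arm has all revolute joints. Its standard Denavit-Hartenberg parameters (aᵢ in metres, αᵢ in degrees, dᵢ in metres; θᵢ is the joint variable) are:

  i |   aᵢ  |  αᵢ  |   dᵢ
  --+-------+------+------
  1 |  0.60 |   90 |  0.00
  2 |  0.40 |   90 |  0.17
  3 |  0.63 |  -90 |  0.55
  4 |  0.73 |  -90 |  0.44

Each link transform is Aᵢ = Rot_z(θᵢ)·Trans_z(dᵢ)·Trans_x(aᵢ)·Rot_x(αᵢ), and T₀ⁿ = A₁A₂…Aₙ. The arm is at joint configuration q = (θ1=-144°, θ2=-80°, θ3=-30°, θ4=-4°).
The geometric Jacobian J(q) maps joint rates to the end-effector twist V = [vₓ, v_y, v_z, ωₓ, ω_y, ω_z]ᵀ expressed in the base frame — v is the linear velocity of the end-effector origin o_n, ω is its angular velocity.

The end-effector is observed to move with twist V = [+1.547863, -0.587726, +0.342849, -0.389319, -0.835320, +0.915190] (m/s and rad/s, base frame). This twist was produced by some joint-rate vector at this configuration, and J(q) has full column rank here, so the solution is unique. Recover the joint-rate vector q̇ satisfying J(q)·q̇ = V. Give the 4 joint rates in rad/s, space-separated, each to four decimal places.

0.7350 -0.3820 -0.8250 -0.0750

o_n = [-0.1837, -0.2918, -1.8733]
J₁: ẑ×o_n = [0.2918, -0.1837, 0.0000], ω = ẑ
J2: z=[-0.5878, 0.8090, 0.0000] o=[-0.4854, -0.3527, 0.0000] → [-1.5155, -1.1011, -0.2799, -0.5878, 0.8090, 0.0000]
J3: z=[0.7967, 0.5789, -0.1736] o=[-0.6415, -0.2560, -0.3939] → [-0.8626, 1.0992, -0.2935, 0.7967, 0.5789, -0.1736]
J4: z=[-0.5793, 0.6496, -0.4924] o=[-0.0948, -0.2481, -1.0267] → [-0.5714, -0.4466, 0.0830, -0.5793, 0.6496, -0.4924]
q̇ = J⁺·V = [0.7350, -0.3820, -0.8250, -0.0750]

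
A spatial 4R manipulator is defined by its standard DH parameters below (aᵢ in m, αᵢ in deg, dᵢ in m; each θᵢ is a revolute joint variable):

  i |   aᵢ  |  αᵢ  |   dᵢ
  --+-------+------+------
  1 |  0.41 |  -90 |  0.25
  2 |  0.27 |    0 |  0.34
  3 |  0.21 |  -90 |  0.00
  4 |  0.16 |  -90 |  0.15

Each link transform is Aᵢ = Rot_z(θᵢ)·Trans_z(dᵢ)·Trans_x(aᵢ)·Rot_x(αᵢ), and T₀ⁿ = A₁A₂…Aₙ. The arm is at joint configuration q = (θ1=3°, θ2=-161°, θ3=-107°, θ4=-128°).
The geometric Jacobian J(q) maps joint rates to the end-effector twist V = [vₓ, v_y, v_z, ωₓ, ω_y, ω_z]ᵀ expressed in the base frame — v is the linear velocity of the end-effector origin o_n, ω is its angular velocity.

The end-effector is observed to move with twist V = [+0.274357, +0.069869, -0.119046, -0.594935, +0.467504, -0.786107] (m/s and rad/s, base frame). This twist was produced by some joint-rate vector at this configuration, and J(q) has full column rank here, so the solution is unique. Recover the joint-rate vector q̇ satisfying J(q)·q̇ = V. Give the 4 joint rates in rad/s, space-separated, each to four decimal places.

o_n = [-0.0235, 0.4655, 0.2317]
J₁: ẑ×o_n = [-0.4655, -0.0235, 0.0000], ω = ẑ
J2: z=[-0.0523, 0.9986, 0.0000] o=[0.4094, 0.0215, 0.2500] → [-0.0183, -0.0010, 0.4091, -0.0523, 0.9986, 0.0000]
J3: z=[-0.0523, 0.9986, 0.0000] o=[0.1367, 0.3476, 0.3379] → [-0.1060, -0.0056, 0.1538, -0.0523, 0.9986, 0.0000]
J4: z=[-0.9980, -0.0523, 0.0349] o=[0.1294, 0.3472, 0.1280] → [-0.0095, 0.0981, -0.1260, -0.9980, -0.0523, 0.0349]
q̇ = J⁺·V = [-0.8060, -0.4850, 0.9830, 0.5700]

-0.8060 -0.4850 0.9830 0.5700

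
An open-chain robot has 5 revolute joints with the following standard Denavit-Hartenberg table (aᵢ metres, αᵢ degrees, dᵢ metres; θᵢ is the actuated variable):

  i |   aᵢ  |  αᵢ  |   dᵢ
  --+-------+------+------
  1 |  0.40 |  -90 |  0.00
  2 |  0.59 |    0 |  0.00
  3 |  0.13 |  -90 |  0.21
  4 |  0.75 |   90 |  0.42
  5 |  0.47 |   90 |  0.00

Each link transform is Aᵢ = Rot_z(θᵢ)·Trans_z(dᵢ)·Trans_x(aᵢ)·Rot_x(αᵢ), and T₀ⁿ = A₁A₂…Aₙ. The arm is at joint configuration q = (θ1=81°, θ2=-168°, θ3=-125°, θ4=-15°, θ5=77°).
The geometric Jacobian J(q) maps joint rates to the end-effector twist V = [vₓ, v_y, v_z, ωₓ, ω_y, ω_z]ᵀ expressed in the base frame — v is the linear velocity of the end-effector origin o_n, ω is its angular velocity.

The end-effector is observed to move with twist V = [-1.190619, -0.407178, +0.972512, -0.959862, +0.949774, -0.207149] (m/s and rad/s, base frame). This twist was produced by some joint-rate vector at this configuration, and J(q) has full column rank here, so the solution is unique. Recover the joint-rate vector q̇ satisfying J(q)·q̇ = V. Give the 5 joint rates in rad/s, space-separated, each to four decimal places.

o_n = [-0.5218, -0.5365, -1.1009]
J₁: ẑ×o_n = [0.5365, -0.5218, 0.0000], ω = ẑ
J2: z=[-0.9877, 0.1564, 0.0000] o=[0.0626, 0.3951, 0.0000] → [-0.1722, -1.0873, 1.0115, -0.9877, 0.1564, 0.0000]
J3: z=[-0.9877, 0.1564, 0.0000] o=[-0.0277, -0.1749, 0.1227] → [-0.1914, -1.2085, 0.4344, -0.9877, 0.1564, 0.0000]
J4: z=[-0.1440, -0.9092, -0.3907] o=[-0.2272, -0.0919, 0.0030] → [0.8299, -0.0438, -0.2039, -0.1440, -0.9092, -0.3907]
J5: z=[-0.9699, 0.0512, 0.2382] o=[-0.4351, -0.1638, -0.8280] → [0.0748, -0.2854, 0.3659, -0.9699, 0.0512, 0.2382]
q̇ = J⁺·V = [-0.6850, 0.5850, 0.0190, -0.9120, 0.5100]

-0.6850 0.5850 0.0190 -0.9120 0.5100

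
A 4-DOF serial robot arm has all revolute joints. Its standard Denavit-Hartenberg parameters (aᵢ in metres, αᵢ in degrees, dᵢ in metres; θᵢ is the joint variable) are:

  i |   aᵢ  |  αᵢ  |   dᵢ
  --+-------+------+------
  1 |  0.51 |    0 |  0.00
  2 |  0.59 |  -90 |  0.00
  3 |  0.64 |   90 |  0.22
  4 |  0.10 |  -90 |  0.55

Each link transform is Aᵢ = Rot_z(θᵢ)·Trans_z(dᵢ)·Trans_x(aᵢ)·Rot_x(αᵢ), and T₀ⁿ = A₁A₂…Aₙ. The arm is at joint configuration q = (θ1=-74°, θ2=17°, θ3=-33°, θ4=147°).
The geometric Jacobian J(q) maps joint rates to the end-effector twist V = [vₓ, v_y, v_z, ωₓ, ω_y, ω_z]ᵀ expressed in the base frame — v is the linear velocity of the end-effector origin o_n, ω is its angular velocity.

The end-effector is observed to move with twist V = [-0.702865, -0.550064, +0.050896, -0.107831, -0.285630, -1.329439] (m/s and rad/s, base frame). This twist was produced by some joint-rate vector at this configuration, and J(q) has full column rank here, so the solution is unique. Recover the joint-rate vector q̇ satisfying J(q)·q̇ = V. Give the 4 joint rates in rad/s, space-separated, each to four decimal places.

o_n = [0.7830, -0.9755, 0.7642]
J₁: ẑ×o_n = [0.9755, 0.7830, -0.0000], ω = ẑ
J2: z=[0.0000, 0.0000, 1.0000] o=[0.1406, -0.4902, 0.0000] → [0.4853, 0.6424, -0.0000, 0.0000, 0.0000, 1.0000]
J3: z=[0.8387, 0.5446, 0.0000] o=[0.4619, -0.9851, 0.0000] → [0.4162, -0.6409, -0.1669, 0.8387, 0.5446, 0.0000]
J4: z=[-0.2966, 0.4568, 0.8387] o=[0.9388, -1.3154, 0.3486] → [-0.0952, -0.0074, -0.0297, -0.2966, 0.4568, 0.8387]
q̇ = J⁺·V = [-0.2490, -0.8020, -0.2460, -0.3320]

-0.2490 -0.8020 -0.2460 -0.3320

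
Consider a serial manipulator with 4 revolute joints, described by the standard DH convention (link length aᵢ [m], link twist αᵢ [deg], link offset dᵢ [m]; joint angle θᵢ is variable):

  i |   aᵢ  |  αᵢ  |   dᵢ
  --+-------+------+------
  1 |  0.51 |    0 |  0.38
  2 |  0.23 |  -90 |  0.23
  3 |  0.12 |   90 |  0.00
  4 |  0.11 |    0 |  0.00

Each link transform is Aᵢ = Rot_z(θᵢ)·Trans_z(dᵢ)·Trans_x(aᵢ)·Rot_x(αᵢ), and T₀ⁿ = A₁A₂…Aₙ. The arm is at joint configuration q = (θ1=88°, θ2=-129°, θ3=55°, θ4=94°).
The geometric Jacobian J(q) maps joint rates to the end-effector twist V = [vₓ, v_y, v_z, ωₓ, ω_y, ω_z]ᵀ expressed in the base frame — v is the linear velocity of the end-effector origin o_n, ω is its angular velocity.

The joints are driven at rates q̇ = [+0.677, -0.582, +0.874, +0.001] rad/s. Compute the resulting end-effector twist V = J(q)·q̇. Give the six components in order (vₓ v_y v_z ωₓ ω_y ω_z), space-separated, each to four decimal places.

o_n = [0.3120, 0.3993, 0.5180]
J₁: ẑ×o_n = [-0.3993, 0.3120, 0.0000], ω = ẑ
J2: z=[0.0000, 0.0000, 1.0000] o=[0.0178, 0.5097, 0.3800] → [0.1103, 0.2942, -0.0000, 0.0000, 0.0000, 1.0000]
J3: z=[0.6561, 0.7547, 0.0000] o=[0.1914, 0.3588, 0.6100] → [-0.0694, 0.0604, -0.0644, 0.6561, 0.7547, 0.0000]
J4: z=[0.6182, -0.5374, 0.5736] o=[0.2433, 0.3136, 0.5117] → [-0.0525, 0.0355, 0.0899, 0.6182, -0.5374, 0.5736]
V = J·q̇ = [-0.3953, 0.0928, -0.0562, 0.5740, 0.6591, 0.0956]

-0.3953 0.0928 -0.0562 0.5740 0.6591 0.0956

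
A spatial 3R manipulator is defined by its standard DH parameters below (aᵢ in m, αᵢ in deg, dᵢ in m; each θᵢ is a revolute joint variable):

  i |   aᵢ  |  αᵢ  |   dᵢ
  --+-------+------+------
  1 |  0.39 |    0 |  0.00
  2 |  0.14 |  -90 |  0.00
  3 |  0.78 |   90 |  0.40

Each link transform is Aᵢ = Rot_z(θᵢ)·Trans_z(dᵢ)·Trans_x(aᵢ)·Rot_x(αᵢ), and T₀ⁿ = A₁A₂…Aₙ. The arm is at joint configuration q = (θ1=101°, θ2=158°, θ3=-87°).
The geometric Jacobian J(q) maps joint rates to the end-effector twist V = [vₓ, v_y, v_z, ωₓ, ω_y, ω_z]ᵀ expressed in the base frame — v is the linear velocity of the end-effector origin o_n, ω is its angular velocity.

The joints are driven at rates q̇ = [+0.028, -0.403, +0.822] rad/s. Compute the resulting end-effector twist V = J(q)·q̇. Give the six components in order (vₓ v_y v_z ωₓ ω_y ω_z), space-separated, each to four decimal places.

o_n = [0.2837, 0.1290, 0.7789]
J₁: ẑ×o_n = [-0.1290, 0.2837, 0.0000], ω = ẑ
J2: z=[0.0000, 0.0000, 1.0000] o=[-0.0744, 0.3828, 0.0000] → [0.2538, 0.3581, -0.0000, 0.0000, 0.0000, 1.0000]
J3: z=[0.9816, -0.1908, 0.0000] o=[-0.1011, 0.2454, 0.0000] → [-0.1486, -0.7646, -0.0408, 0.9816, -0.1908, 0.0000]
V = J·q̇ = [-0.2281, -0.7649, -0.0336, 0.8069, -0.1568, -0.3750]

-0.2281 -0.7649 -0.0336 0.8069 -0.1568 -0.3750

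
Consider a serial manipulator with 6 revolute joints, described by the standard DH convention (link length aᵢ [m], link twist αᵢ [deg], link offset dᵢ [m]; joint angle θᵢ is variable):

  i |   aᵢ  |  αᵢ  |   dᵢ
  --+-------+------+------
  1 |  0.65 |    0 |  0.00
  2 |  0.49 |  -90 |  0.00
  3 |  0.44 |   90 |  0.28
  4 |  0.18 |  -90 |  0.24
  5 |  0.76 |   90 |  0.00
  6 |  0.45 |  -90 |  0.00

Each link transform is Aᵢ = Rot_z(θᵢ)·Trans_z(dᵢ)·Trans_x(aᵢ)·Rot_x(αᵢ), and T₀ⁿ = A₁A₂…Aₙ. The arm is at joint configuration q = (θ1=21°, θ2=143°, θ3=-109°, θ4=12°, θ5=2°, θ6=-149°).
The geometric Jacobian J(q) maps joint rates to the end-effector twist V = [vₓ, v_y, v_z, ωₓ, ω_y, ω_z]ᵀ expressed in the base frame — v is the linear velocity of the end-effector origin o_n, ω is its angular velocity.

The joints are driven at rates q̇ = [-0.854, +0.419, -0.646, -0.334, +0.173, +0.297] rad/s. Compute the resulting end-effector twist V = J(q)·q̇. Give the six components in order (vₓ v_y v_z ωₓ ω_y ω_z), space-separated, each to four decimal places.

0.7168 -0.3866 -0.2846 0.0889 0.4682 -0.4473

o_n = [0.6180, 0.0545, 0.9001]
J₁: ẑ×o_n = [-0.0545, 0.6180, 0.0000], ω = ẑ
J2: z=[0.0000, 0.0000, 1.0000] o=[0.6068, 0.2329, 0.0000] → [0.1785, 0.0112, -0.0000, 0.0000, 0.0000, 1.0000]
J3: z=[-0.2756, -0.9613, 0.0000] o=[0.1358, 0.3680, 0.0000] → [-0.8653, 0.2481, 0.5500, -0.2756, -0.9613, 0.0000]
J4: z=[0.9089, -0.2606, -0.3256] o=[0.1963, 0.0594, 0.4160] → [-0.1278, -0.5773, 0.1054, 0.9089, -0.2606, -0.3256]
J5: z=[-0.3347, -0.9216, -0.1966] o=[0.4593, -0.0550, 0.5044] → [-0.3432, 0.1012, 0.1097, -0.3347, -0.9216, -0.1966]
J6: z=[0.9170, -0.2705, -0.2931] o=[0.6241, -0.2665, 1.2155] → [0.1794, 0.2910, 0.2927, 0.9170, -0.2705, -0.2931]
V = J·q̇ = [0.7168, -0.3866, -0.2846, 0.0889, 0.4682, -0.4473]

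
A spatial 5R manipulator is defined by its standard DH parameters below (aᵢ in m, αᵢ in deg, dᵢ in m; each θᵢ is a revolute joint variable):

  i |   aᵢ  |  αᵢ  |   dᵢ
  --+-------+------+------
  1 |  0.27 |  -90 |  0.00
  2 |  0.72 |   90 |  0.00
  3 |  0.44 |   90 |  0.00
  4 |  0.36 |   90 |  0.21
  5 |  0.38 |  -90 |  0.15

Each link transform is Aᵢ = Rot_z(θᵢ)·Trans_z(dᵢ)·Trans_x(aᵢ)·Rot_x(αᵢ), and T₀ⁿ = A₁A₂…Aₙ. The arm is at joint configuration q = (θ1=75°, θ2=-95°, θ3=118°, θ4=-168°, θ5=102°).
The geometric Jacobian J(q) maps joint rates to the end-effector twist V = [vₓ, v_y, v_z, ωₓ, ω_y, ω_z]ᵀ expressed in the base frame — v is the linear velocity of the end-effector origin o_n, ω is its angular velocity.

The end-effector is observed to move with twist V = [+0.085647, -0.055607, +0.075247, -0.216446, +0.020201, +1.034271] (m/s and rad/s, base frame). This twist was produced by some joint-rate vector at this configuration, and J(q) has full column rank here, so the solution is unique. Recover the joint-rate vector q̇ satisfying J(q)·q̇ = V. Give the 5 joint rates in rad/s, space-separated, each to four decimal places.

o_n = [-0.3573, 0.1786, 1.1586]
J₁: ẑ×o_n = [-0.1786, -0.3573, 0.0000], ω = ẑ
J2: z=[-0.9659, 0.2588, 0.0000] o=[0.0699, 0.2608, 0.0000] → [0.2999, 1.1191, 0.1900, -0.9659, 0.2588, 0.0000]
J3: z=[-0.2578, -0.9623, -0.0872] o=[0.0536, 0.2002, 0.7173] → [-0.4265, 0.1496, -0.3899, -0.2578, -0.9623, -0.0872]
J4: z=[-0.4734, 0.0472, 0.8796] o=[-0.3170, 0.3181, 0.5115] → [0.1533, 0.2708, 0.0680, -0.4734, 0.0472, 0.8796]
J5: z=[-0.0771, -0.9970, 0.0120] o=[-0.1005, 0.3057, 0.8674] → [-0.2888, 0.0194, -0.2463, -0.0771, -0.9970, 0.0120]
q̇ = J⁺·V = [0.2590, -0.1420, -0.2640, 0.8520, 0.2380]

0.2590 -0.1420 -0.2640 0.8520 0.2380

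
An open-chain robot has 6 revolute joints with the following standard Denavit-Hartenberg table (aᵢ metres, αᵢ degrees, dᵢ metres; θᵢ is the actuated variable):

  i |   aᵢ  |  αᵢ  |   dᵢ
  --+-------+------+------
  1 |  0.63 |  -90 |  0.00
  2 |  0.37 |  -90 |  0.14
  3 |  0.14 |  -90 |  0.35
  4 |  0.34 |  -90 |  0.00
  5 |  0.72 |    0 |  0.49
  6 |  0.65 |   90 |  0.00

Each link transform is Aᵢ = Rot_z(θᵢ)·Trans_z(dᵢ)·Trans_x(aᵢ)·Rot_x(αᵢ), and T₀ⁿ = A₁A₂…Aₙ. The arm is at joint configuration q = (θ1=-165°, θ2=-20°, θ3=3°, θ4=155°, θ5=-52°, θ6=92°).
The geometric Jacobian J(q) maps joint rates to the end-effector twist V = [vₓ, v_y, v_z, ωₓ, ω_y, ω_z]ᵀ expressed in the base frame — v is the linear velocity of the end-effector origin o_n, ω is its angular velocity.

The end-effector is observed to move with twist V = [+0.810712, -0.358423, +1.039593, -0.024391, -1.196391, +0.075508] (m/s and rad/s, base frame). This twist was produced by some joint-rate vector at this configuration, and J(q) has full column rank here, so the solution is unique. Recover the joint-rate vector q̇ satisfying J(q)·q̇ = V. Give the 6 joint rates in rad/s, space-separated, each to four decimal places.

0.3100 0.7830 0.7920 -0.3780 -0.3170 -0.1880

o_n = [0.1068, -0.0282, -0.5330]
J₁: ẑ×o_n = [0.0282, 0.1068, -0.0000], ω = ẑ
J2: z=[0.2588, -0.9659, 0.0000] o=[-0.6085, -0.1631, 0.0000] → [0.5149, 0.1380, 0.7259, 0.2588, -0.9659, 0.0000]
J3: z=[-0.3304, -0.0885, -0.9397] o=[-0.9081, -0.3883, 0.1265] → [0.3967, -1.1716, -0.0291, -0.3304, -0.0885, -0.9397]
J4: z=[-0.2110, 0.9773, -0.0179] o=[-1.1526, -0.4462, -0.1545] → [-0.3624, -0.1024, -1.3190, -0.2110, 0.9773, -0.0179]
J5: z=[0.0894, 0.0011, -0.9960] o=[-0.8216, -0.3742, -0.1248] → [0.3441, -0.8882, 0.0299, 0.0894, 0.0011, -0.9960]
J6: z=[0.0894, 0.0011, -0.9960] o=[-0.4660, 0.2747, -0.5841] → [-0.3017, -0.5751, -0.0277, 0.0894, 0.0011, -0.9960]
q̇ = J⁺·V = [0.3100, 0.7830, 0.7920, -0.3780, -0.3170, -0.1880]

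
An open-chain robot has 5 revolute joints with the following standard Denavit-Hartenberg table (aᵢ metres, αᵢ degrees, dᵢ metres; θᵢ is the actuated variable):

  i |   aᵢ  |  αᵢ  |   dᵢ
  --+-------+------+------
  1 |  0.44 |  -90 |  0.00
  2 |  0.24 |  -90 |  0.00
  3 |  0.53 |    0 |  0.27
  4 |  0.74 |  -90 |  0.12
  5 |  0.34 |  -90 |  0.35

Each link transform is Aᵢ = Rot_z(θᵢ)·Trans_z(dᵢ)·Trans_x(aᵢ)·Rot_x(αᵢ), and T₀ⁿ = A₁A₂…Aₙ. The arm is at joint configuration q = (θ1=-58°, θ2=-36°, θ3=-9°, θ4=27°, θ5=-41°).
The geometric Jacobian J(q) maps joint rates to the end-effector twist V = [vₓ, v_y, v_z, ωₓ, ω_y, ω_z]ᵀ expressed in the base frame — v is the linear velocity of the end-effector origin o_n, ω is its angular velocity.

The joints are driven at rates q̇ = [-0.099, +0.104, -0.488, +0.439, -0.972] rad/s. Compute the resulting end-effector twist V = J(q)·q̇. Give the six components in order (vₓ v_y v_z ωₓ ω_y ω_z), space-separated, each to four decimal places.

o_n = [0.6383, -2.0743, 0.4463]
J₁: ẑ×o_n = [2.0743, 0.6383, -0.0000], ω = ẑ
J2: z=[0.8480, 0.5299, 0.0000] o=[0.2332, -0.3731, 0.0000] → [0.2365, -0.3785, -1.6573, 0.8480, 0.5299, 0.0000]
J3: z=[0.3115, -0.4985, -0.8090] o=[0.3361, -0.5378, 0.1411] → [-1.3952, -0.3396, -0.3279, 0.3115, -0.4985, -0.8090]
J4: z=[0.3115, -0.4985, -0.8090] o=[0.7149, -0.9876, 0.2303] → [-0.9868, -0.0053, -0.3767, 0.3115, -0.4985, -0.8090]
J5: z=[-0.9390, -0.2920, -0.1816] o=[0.8601, -1.6515, 0.5469] → [-0.0474, -0.0542, 0.3323, -0.9390, -0.2920, -0.1816]
V = J·q̇ = [0.1130, 0.1135, -0.5007, 0.9857, 0.3633, 0.1172]

0.1130 0.1135 -0.5007 0.9857 0.3633 0.1172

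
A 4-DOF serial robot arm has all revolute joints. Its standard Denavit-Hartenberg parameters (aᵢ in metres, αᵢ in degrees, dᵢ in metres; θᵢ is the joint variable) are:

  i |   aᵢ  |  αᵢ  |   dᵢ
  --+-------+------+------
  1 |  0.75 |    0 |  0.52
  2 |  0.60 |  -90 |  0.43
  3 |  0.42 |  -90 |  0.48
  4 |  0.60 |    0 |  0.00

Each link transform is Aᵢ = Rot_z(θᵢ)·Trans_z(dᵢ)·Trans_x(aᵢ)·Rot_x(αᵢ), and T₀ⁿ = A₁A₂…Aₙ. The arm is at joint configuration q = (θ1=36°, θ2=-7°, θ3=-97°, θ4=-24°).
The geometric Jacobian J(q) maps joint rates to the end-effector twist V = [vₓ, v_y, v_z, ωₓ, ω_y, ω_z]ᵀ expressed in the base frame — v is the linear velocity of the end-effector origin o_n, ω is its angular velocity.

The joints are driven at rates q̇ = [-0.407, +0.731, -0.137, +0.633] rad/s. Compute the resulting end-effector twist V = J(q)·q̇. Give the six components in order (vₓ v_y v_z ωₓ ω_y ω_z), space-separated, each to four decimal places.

-0.0649 -0.6005 0.1372 0.6159 0.1848 0.4011

o_n = [0.6773, 1.3078, 1.9109]
J₁: ẑ×o_n = [-1.3078, 0.6773, 0.0000], ω = ẑ
J2: z=[0.0000, 0.0000, 1.0000] o=[0.6068, 0.4408, 0.5200] → [-0.8669, 0.0706, 0.0000, 0.0000, 0.0000, 1.0000]
J3: z=[-0.4848, 0.8746, 0.0000] o=[1.1315, 0.7317, 0.9500] → [0.8404, 0.4659, 0.1180, -0.4848, 0.8746, 0.0000]
J4: z=[0.8681, 0.4812, 0.1219] o=[0.8541, 1.1267, 1.3669] → [0.2397, -0.4938, 0.2422, 0.8681, 0.4812, 0.1219]
V = J·q̇ = [-0.0649, -0.6005, 0.1372, 0.6159, 0.1848, 0.4011]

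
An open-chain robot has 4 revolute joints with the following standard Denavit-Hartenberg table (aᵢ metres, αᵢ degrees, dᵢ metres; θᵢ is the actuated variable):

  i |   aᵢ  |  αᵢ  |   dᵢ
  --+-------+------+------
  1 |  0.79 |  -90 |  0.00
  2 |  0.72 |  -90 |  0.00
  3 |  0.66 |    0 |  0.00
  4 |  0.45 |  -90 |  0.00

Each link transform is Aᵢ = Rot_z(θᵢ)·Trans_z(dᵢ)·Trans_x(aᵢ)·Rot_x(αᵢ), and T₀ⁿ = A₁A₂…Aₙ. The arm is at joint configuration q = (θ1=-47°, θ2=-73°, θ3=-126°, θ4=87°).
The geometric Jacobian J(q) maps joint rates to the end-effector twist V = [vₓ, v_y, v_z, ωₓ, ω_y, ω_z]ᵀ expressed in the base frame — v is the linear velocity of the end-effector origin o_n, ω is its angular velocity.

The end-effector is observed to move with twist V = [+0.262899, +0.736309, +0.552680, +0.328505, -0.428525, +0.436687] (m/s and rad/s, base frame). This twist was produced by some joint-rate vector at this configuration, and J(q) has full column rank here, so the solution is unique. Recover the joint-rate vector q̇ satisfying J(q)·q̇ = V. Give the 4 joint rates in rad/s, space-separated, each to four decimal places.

0.6010 -0.0520 0.7640 -0.2020

o_n = [1.2723, -0.1663, 0.6520]
J₁: ẑ×o_n = [0.1663, 1.2723, -0.0000], ω = ẑ
J2: z=[0.7314, 0.6820, 0.0000] o=[0.5388, -0.5778, 0.0000] → [0.4447, -0.4768, -0.1993, 0.7314, 0.6820, 0.0000]
J3: z=[0.6522, -0.6994, -0.2924] o=[0.6823, -0.7317, 0.6885] → [0.1909, -0.1487, 0.7814, 0.6522, -0.6994, -0.2924]
J4: z=[0.6522, -0.6994, -0.2924] o=[0.9955, -0.2846, 0.3176] → [-0.1993, -0.2991, 0.2708, 0.6522, -0.6994, -0.2924]
q̇ = J⁺·V = [0.6010, -0.0520, 0.7640, -0.2020]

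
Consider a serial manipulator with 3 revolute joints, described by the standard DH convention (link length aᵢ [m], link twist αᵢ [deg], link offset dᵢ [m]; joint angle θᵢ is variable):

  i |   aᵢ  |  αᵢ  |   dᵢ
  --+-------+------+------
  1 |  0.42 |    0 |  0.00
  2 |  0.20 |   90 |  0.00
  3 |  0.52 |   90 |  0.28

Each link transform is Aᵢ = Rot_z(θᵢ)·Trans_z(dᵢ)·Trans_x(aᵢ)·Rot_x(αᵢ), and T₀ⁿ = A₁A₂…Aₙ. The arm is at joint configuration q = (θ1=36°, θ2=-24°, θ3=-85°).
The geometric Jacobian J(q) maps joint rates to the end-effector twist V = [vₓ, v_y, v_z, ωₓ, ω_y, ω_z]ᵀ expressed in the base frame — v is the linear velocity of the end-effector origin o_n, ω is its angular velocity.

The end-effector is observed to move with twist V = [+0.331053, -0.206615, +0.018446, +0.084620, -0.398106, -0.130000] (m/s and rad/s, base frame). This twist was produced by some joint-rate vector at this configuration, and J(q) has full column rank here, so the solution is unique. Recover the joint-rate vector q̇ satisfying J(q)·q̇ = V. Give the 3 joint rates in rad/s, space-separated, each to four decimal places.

-0.6230 0.4930 0.4070

o_n = [0.6380, 0.0240, -0.5180]
J₁: ẑ×o_n = [-0.0240, 0.6380, 0.0000], ω = ẑ
J2: z=[0.0000, 0.0000, 1.0000] o=[0.3398, 0.2469, 0.0000] → [0.2229, 0.2982, -0.0000, 0.0000, 0.0000, 1.0000]
J3: z=[0.2079, -0.9781, 0.0000] o=[0.5354, 0.2885, 0.0000] → [0.5067, 0.1077, 0.0453, 0.2079, -0.9781, 0.0000]
q̇ = J⁺·V = [-0.6230, 0.4930, 0.4070]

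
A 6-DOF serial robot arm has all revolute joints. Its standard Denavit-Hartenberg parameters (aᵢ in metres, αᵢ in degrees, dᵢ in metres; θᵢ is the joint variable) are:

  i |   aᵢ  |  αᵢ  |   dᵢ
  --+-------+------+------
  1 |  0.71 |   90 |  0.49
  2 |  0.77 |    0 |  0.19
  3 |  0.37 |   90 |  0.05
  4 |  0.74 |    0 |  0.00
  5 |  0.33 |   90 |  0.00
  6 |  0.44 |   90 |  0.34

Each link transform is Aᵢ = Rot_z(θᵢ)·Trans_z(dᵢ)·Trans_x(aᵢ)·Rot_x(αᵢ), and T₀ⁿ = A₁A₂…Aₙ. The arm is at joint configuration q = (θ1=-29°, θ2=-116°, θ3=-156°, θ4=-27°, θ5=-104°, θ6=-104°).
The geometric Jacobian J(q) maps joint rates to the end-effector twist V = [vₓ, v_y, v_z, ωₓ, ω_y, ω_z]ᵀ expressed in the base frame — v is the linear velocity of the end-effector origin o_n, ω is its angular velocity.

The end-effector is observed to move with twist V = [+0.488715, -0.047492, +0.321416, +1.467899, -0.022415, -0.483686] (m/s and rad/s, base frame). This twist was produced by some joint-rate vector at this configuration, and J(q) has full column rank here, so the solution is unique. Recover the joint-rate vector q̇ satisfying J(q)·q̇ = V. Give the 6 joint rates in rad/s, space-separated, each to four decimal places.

-0.6250 0.0780 -0.6080 0.4020 0.8870 -0.2470

o_n = [-0.0081, 0.0521, 0.4385]
J₁: ẑ×o_n = [-0.0521, -0.0081, 0.0000], ω = ẑ
J2: z=[-0.4848, -0.8746, 0.0000] o=[0.6210, -0.3442, 0.4900] → [0.0450, -0.0250, -0.7424, -0.4848, -0.8746, 0.0000]
J3: z=[-0.4848, -0.8746, 0.0000] o=[0.2336, -0.3467, -0.2021] → [-0.5603, 0.3106, -0.4048, -0.4848, -0.8746, 0.0000]
J4: z=[0.8741, -0.4845, -0.0349] o=[0.2207, -0.3967, 0.1677] → [-0.1156, -0.2287, 0.2814, 0.8741, -0.4845, -0.0349]
J5: z=[0.8741, -0.4845, -0.0349] o=[0.4037, -0.1141, 0.8266] → [0.1938, 0.3536, -0.0543, 0.8741, -0.4845, -0.0349]
J6: z=[-0.3411, -0.5610, -0.7542] o=[0.5178, 0.1074, 0.6103] → [0.0546, 0.3381, -0.2762, -0.3411, -0.5610, -0.7542]
q̇ = J⁺·V = [-0.6250, 0.0780, -0.6080, 0.4020, 0.8870, -0.2470]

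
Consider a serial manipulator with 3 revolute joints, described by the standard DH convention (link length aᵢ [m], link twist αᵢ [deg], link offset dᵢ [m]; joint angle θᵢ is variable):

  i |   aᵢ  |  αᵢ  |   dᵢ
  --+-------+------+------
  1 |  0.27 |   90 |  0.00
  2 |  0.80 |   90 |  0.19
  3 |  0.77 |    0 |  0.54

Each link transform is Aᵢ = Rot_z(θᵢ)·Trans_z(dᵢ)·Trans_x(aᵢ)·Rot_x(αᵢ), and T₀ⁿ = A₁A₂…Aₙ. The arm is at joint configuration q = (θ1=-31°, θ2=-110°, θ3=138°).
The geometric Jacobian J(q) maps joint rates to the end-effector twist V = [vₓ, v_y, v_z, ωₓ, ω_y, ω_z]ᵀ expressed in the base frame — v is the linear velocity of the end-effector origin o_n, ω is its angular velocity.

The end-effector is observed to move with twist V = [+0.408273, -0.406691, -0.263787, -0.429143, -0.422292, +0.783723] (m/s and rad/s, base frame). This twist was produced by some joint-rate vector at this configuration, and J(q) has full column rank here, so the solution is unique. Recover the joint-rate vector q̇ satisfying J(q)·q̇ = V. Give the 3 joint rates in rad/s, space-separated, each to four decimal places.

o_n = [-0.6335, -0.4421, -0.0294]
J₁: ẑ×o_n = [0.4421, -0.6335, 0.0000], ω = ẑ
J2: z=[-0.5150, -0.8572, 0.0000] o=[0.2314, -0.1391, 0.0000] → [0.0252, -0.0151, -0.5853, -0.5150, -0.8572, 0.0000]
J3: z=[-0.8055, 0.4840, 0.3420] o=[-0.1010, -0.1610, -0.7518] → [0.4458, 0.3997, 0.4842, -0.8055, 0.4840, 0.3420]
q̇ = J⁺·V = [0.7290, 0.5830, 0.1600]

0.7290 0.5830 0.1600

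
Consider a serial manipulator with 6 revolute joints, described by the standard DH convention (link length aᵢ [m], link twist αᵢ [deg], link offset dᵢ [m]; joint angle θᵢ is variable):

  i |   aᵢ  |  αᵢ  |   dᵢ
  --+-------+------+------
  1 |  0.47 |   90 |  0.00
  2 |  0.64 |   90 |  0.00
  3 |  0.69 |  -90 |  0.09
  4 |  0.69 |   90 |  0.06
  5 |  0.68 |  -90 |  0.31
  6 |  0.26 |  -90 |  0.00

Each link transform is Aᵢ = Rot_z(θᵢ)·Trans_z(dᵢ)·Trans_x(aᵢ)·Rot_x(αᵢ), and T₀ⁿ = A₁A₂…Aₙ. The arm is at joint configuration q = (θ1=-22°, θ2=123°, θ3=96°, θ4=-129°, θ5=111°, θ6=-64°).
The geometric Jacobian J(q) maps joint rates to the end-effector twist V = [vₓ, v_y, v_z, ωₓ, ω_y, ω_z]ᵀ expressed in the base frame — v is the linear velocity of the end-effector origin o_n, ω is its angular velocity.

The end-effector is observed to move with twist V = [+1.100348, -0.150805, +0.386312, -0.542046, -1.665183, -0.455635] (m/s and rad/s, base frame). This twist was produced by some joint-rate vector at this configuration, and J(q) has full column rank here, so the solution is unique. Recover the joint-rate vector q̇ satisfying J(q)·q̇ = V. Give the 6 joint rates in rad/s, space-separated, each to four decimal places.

o_n = [0.5914, -0.1618, -0.0983]
J₁: ẑ×o_n = [0.1618, 0.5914, -0.0000], ω = ẑ
J2: z=[-0.3746, -0.9272, 0.0000] o=[0.4358, -0.1761, 0.0000] → [0.0912, -0.0368, 0.1389, -0.3746, -0.9272, 0.0000]
J3: z=[0.7776, -0.3142, 0.5446] o=[0.1126, -0.0455, 0.5367] → [0.2629, 0.7546, 0.0600, 0.7776, -0.3142, 0.5446]
J4: z=[0.5414, -0.1060, -0.8341] o=[-0.0381, -0.7247, 0.5253] → [0.5356, -0.1874, 0.3715, 0.5414, -0.1060, -0.8341]
J5: z=[-0.2409, 0.9309, -0.2746] o=[0.5502, -0.4899, 0.8054] → [-0.7511, -0.2290, -0.1173, -0.2409, 0.9309, -0.2746]
J6: z=[-0.9461, -0.2884, -0.1477] o=[0.6230, -0.3538, 0.0741] → [0.0781, -0.1585, -0.1907, -0.9461, -0.2884, -0.1477]
q̇ = J⁺·V = [0.3390, 0.8950, -0.2660, 0.8820, -0.6770, 0.6770]

0.3390 0.8950 -0.2660 0.8820 -0.6770 0.6770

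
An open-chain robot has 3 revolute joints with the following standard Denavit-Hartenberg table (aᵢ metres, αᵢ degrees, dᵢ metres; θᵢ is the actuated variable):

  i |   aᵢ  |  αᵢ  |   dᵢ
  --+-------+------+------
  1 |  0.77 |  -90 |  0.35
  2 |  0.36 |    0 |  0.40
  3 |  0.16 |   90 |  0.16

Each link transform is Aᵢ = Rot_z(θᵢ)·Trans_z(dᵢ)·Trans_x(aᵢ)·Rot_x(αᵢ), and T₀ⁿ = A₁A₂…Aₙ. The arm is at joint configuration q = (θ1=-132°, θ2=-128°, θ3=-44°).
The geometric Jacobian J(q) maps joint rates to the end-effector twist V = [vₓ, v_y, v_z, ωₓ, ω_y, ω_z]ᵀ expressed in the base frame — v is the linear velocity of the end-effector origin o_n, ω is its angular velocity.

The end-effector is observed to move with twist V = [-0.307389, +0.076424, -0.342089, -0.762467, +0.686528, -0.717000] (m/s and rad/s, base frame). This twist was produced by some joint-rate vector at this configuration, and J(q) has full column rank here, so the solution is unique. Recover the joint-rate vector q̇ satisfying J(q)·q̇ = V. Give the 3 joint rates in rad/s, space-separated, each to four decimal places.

o_n = [0.1553, -0.6645, 0.6560]
J₁: ẑ×o_n = [0.6645, 0.1553, -0.0000], ω = ẑ
J2: z=[0.7431, -0.6691, 0.0000] o=[-0.5152, -0.5722, 0.3500] → [-0.2047, -0.2274, 0.3801, 0.7431, -0.6691, 0.0000]
J3: z=[0.7431, -0.6691, 0.0000] o=[-0.0697, -0.6752, 0.6337] → [-0.0149, -0.0165, 0.1584, 0.7431, -0.6691, 0.0000]
q̇ = J⁺·V = [-0.7170, -0.8100, -0.2160]

-0.7170 -0.8100 -0.2160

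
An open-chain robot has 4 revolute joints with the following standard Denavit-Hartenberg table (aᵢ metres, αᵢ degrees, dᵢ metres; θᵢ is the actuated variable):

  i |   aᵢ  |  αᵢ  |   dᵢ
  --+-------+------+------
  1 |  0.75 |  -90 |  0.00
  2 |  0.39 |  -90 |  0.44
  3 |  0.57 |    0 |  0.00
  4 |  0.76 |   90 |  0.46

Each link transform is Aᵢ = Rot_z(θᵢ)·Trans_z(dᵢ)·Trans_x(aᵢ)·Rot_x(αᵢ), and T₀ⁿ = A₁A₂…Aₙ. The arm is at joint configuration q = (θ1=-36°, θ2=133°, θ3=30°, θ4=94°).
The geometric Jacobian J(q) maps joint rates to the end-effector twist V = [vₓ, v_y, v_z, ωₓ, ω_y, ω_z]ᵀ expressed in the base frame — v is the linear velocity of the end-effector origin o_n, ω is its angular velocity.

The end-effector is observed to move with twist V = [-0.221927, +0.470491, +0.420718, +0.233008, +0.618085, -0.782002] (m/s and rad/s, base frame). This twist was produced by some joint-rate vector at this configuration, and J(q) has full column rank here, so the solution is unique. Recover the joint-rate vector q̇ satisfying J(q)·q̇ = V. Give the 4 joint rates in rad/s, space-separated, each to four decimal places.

-0.9450 0.6370 -0.4940 0.7330

o_n = [-0.1977, -0.4436, -0.0217]
J₁: ẑ×o_n = [0.4436, -0.1977, 0.0000], ω = ẑ
J2: z=[0.5878, 0.8090, 0.0000] o=[0.6068, -0.4408, 0.0000] → [-0.0176, 0.0128, 0.6492, 0.5878, 0.8090, 0.0000]
J3: z=[-0.5917, 0.4299, 0.6820] o=[0.6502, 0.0715, -0.2852] → [0.4645, -0.4224, 0.6692, -0.5917, 0.4299, 0.6820]
J4: z=[-0.5917, 0.4299, 0.6820] o=[0.2103, 0.0388, -0.6462] → [0.5974, 0.0912, 0.4608, -0.5917, 0.4299, 0.6820]
q̇ = J⁺·V = [-0.9450, 0.6370, -0.4940, 0.7330]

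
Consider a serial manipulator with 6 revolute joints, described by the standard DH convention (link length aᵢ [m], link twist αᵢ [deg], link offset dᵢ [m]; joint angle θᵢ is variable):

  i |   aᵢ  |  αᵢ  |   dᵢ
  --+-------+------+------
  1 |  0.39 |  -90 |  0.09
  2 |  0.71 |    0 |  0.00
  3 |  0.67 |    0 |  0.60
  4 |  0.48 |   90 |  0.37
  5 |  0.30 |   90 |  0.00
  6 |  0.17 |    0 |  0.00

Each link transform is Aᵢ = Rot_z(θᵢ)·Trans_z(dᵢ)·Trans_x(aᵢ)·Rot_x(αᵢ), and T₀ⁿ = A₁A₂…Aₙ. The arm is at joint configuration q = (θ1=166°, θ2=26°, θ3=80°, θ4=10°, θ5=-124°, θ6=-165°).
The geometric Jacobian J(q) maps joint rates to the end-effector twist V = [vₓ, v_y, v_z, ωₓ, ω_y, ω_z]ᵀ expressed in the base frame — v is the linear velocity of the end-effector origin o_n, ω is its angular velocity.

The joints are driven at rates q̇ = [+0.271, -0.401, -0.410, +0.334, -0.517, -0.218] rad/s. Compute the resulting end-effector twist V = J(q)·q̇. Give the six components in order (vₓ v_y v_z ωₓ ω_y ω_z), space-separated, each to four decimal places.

-0.6678 -0.0572 0.0346 0.6726 0.4495 0.3352

o_n = [-0.8156, -0.6803, -1.2092]
J₁: ẑ×o_n = [0.6803, -0.8156, 0.0000], ω = ẑ
J2: z=[-0.2419, -0.9703, 0.0000] o=[-0.3784, 0.0943, 0.0900] → [1.2606, -0.3143, -0.2368, -0.2419, -0.9703, 0.0000]
J3: z=[-0.2419, -0.9703, 0.0000] o=[-0.9976, 0.2487, -0.2212] → [0.9586, -0.2390, 0.4014, -0.2419, -0.9703, 0.0000]
J4: z=[-0.2419, -0.9703, 0.0000] o=[-0.9636, -0.3781, -0.8653] → [0.3337, -0.0832, 0.2167, -0.2419, -0.9703, 0.0000]
J5: z=[-0.8721, 0.2174, -0.4384] o=[-0.8489, -0.7880, -1.2967] → [0.0663, 0.0617, -0.1012, -0.8721, 0.2174, -0.4384]
J6: z=[-0.4879, -0.4547, 0.7451] o=[-0.8601, -0.5289, -1.1459] → [0.1416, 0.0023, 0.0941, -0.4879, -0.4547, 0.7451]
V = J·q̇ = [-0.6678, -0.0572, 0.0346, 0.6726, 0.4495, 0.3352]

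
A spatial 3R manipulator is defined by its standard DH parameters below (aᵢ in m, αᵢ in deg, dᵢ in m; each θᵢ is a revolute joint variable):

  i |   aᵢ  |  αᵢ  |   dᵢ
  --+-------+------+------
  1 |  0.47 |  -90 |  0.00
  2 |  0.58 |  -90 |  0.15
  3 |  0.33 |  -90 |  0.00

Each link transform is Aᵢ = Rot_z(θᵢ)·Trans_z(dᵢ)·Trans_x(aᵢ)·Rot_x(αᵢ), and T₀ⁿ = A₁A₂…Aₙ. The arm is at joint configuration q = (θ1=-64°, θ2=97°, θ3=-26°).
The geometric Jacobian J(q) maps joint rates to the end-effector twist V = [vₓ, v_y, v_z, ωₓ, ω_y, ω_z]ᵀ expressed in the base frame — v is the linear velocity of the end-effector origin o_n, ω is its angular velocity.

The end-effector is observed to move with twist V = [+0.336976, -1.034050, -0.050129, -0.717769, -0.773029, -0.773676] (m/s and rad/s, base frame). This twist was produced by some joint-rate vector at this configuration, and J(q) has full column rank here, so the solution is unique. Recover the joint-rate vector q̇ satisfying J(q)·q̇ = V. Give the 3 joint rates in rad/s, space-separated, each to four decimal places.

-0.7270 -0.9840 -0.3830

o_n = [0.4240, -0.1972, -0.8701]
J₁: ẑ×o_n = [0.1972, 0.4240, -0.0000], ω = ẑ
J2: z=[0.8988, 0.4384, 0.0000] o=[0.2060, -0.4224, 0.0000] → [-0.3814, 0.7820, 0.1068, 0.8988, 0.4384, 0.0000]
J3: z=[-0.4351, 0.8921, 0.1219] o=[0.3099, -0.2931, -0.5757] → [-0.2743, -0.1142, -0.1436, -0.4351, 0.8921, 0.1219]
q̇ = J⁺·V = [-0.7270, -0.9840, -0.3830]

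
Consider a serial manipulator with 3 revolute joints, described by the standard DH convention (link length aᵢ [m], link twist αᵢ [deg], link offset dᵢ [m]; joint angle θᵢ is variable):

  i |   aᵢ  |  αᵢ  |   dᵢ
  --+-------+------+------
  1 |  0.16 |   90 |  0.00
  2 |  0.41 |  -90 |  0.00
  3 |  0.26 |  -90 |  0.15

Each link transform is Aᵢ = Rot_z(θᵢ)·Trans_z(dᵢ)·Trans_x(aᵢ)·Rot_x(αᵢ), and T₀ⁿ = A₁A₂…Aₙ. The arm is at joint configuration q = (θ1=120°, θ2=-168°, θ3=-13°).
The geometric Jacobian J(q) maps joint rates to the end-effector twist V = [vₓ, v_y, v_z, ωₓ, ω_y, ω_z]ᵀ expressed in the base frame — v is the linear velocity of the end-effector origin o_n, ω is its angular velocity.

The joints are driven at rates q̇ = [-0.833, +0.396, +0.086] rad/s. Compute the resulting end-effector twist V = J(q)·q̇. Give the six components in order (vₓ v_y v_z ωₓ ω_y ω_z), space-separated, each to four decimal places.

o_n = [0.2795, -0.3671, -0.2846]
J₁: ẑ×o_n = [0.3671, 0.2795, -0.0000], ω = ẑ
J2: z=[0.8660, 0.5000, 0.0000] o=[-0.0800, 0.1386, 0.0000] → [-0.1423, 0.2465, -0.6177, 0.8660, 0.5000, 0.0000]
J3: z=[-0.1040, 0.1801, -0.9781] o=[0.1205, -0.2087, -0.0852] → [-0.1908, -0.1762, -0.0122, -0.1040, 0.1801, -0.9781]
V = J·q̇ = [-0.3786, -0.1503, -0.2456, 0.3340, 0.2135, -0.9171]

-0.3786 -0.1503 -0.2456 0.3340 0.2135 -0.9171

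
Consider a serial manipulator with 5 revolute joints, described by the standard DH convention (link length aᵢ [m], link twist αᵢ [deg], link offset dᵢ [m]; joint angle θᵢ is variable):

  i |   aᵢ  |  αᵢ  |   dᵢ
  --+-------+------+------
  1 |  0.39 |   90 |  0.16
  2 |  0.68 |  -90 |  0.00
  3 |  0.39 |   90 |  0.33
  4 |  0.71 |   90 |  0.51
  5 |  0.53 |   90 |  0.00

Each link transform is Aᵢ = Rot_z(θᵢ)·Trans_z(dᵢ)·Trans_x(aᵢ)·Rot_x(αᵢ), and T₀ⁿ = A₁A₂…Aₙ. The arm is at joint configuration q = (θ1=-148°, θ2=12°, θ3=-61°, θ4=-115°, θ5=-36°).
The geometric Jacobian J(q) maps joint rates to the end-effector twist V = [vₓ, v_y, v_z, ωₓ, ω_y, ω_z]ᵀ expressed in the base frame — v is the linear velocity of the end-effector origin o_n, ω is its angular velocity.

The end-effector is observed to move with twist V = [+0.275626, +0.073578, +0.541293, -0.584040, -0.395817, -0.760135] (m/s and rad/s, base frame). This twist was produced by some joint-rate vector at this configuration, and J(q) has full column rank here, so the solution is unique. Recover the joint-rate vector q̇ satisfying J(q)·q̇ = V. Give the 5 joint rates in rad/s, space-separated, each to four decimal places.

o_n = [-0.8466, -0.5097, -0.4307]
J₁: ẑ×o_n = [0.5097, -0.8466, 0.0000], ω = ẑ
J2: z=[-0.5299, 0.8480, 0.0000] o=[-0.3307, -0.2067, 0.1600] → [-0.5009, -0.3130, 0.5980, -0.5299, 0.8480, 0.0000]
J3: z=[0.1763, 0.1102, 0.9781] o=[-0.8948, -0.5591, 0.3014] → [-0.1290, 0.1762, 0.0034, 0.1763, 0.1102, 0.9781]
J4: z=[0.4686, 0.8645, -0.1818] o=[-1.1742, -0.3315, 0.6635] → [-0.9783, 0.4531, -0.3667, 0.4686, 0.8645, -0.1818]
J5: z=[0.8590, -0.3979, 0.3220] o=[-0.7890, -0.1087, -0.0889] → [0.2651, 0.2750, -0.3674, 0.8590, -0.3979, 0.3220]
q̇ = J⁺·V = [-0.7170, 0.4620, -0.2340, -0.8320, 0.1070]

-0.7170 0.4620 -0.2340 -0.8320 0.1070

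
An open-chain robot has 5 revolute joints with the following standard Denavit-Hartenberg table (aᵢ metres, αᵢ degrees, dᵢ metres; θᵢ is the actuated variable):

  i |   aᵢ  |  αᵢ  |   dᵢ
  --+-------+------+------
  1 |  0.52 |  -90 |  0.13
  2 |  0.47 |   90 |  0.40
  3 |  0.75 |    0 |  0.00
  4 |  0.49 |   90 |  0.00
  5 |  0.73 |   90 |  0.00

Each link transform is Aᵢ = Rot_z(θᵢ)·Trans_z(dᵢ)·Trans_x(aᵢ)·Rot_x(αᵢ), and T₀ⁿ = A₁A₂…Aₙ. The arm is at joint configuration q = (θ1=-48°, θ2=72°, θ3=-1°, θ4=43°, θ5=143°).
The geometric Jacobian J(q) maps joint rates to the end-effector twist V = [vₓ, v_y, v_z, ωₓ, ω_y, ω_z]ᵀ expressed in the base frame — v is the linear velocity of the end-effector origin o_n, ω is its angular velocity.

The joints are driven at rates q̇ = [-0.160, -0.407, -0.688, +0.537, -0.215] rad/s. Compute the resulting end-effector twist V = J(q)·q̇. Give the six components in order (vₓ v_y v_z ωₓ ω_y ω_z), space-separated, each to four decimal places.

-0.0962 -0.8635 0.3043 -0.3096 -0.0257 -0.0698

o_n = [1.1068, -0.7440, -0.8287]
J₁: ẑ×o_n = [0.7440, 1.1068, -0.0000], ω = ẑ
J2: z=[0.7431, 0.6691, 0.0000] o=[0.3479, -0.3864, 0.1300] → [-0.6415, 0.7124, -0.7734, 0.7431, 0.6691, 0.0000]
J3: z=[0.6364, -0.7068, 0.3090] o=[0.7424, -0.2267, -0.3170] → [0.5215, 0.4382, -0.0716, 0.6364, -0.7068, 0.3090]
J4: z=[0.6364, -0.7068, 0.3090] o=[0.8877, -0.4077, -1.0302] → [-0.0385, -0.0605, -0.0592, 0.6364, -0.7068, 0.3090]
J5: z=[-0.4139, -0.6509, -0.6364] o=[1.2067, -0.2719, -1.3765] → [-0.6570, 0.2903, 0.1303, -0.4139, -0.6509, -0.6364]
V = J·q̇ = [-0.0962, -0.8635, 0.3043, -0.3096, -0.0257, -0.0698]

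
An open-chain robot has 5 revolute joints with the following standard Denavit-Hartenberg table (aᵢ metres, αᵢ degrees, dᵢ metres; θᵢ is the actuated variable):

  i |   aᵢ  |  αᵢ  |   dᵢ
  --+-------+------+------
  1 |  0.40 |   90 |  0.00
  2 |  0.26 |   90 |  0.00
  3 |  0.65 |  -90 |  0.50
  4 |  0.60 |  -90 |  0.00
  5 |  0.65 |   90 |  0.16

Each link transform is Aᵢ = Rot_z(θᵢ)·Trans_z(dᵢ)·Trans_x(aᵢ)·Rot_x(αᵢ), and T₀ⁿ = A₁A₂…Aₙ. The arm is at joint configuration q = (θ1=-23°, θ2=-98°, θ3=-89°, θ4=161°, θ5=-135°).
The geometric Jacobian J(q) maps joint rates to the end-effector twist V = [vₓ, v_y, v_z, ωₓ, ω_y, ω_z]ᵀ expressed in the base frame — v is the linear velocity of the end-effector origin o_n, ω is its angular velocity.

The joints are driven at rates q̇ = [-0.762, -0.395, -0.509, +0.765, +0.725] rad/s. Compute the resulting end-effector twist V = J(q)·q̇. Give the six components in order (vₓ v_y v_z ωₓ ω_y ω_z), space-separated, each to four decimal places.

0.1357 0.1893 0.1860 -0.2014 0.2437 -1.4908

o_n = [-0.0984, 0.5383, -0.6363]
J₁: ẑ×o_n = [-0.5383, -0.0984, 0.0000], ω = ẑ
J2: z=[-0.3907, -0.9205, 0.0000] o=[0.3682, -0.1563, 0.0000] → [0.5857, -0.2486, -0.7010, -0.3907, -0.9205, 0.0000]
J3: z=[-0.9115, 0.3869, 0.1392] o=[0.3349, -0.1422, -0.2575] → [-0.2413, -0.4056, -0.4526, -0.9115, 0.3869, 0.1392]
J4: z=[-0.1349, 0.0383, -0.9901] o=[0.1316, 0.6502, -0.1991] → [-0.1275, 0.1688, 0.0239, -0.1349, 0.0383, -0.9901]
J5: z=[-0.9883, 0.0659, 0.1372] o=[0.0893, 0.0519, -0.2165] → [-0.0944, -0.4407, -0.4684, -0.9883, 0.0659, 0.1372]
V = J·q̇ = [0.1357, 0.1893, 0.1860, -0.2014, 0.2437, -1.4908]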